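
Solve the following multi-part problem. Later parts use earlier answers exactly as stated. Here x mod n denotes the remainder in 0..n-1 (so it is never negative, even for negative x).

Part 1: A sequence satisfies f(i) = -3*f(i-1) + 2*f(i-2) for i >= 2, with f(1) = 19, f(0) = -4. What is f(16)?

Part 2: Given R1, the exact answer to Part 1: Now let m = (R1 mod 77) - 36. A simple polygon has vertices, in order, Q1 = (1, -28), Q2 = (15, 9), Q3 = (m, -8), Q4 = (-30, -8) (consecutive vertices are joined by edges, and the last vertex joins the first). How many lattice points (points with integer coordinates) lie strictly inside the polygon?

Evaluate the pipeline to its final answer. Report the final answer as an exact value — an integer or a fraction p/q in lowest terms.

Part 1: f(2) = -3*(19) + 2*(-4) = -65; iterating: f(2)=-65, f(3)=233, f(4)=-829, f(5)=2953, f(6)=-10517, f(7)=37457, f(8)=-133405, f(9)=475129, f(10)=-1692197, f(11)=6026849, f(12)=-21464941, f(13)=76448521, f(14)=-272275445, f(15)=969723377, f(16)=-3453721021; answer -3453721021
Part 2: R1 = -3453721021; m = -17; cross terms: (1*9 - 15*-28)=429, (15*-8 - -17*9)=33, (-17*-8 - -30*-8)=-104, (-30*-28 - 1*-8)=848; twice the area = |1206| = 1206; area = 603; boundary points = 1 + 1 + 13 + 1 = 16; strictly interior points = area - boundary/2 + 1 = 596; answer 596

596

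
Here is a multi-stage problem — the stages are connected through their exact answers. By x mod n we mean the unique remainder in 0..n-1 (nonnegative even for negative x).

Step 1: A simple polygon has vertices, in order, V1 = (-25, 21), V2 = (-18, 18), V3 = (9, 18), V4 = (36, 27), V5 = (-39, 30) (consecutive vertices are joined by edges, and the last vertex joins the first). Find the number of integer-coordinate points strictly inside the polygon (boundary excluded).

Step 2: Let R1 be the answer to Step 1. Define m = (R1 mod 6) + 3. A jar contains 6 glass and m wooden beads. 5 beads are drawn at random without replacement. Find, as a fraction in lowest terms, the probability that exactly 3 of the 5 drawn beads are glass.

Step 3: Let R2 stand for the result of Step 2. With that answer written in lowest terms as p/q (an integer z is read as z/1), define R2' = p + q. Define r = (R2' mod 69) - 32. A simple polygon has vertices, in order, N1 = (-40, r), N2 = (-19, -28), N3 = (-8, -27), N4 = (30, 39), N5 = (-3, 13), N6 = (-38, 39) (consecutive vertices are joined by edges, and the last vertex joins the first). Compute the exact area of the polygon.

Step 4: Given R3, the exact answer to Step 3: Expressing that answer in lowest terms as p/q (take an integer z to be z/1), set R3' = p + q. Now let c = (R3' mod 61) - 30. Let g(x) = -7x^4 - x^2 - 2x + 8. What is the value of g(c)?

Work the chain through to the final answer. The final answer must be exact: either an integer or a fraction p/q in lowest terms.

Step 1: cross terms: (-25*18 - -18*21)=-72, (-18*18 - 9*18)=-486, (9*27 - 36*18)=-405, (36*30 - -39*27)=2133, (-39*21 - -25*30)=-69; twice the area = |1101| = 1101; area = 1101/2; boundary points = 1 + 27 + 9 + 3 + 1 = 41; strictly interior points = area - boundary/2 + 1 = 531; answer 531
Step 2: R1 = 531; m = 6; total draws C(12,5) = 792; favorable C(6,3)*C(6,2) = 300; P = 25/66; answer 25/66
Step 3: R2 = 25/66; threaded value p + q = 91; r = -10; cross terms: (-40*-28 - -19*-10)=930, (-19*-27 - -8*-28)=289, (-8*39 - 30*-27)=498, (30*13 - -3*39)=507, (-3*39 - -38*13)=377, (-38*-10 - -40*39)=1940; twice the area = |4541| = 4541; area = 4541/2; answer 4541/2
Step 4: R3 = 4541/2; threaded value p + q = 4543; c = -1; -7*(-1)^4 - 1*(-1)^2 - 2*(-1)^1 + 8 = (-7) + (-1) + (2) + (8) = 2; answer 2

2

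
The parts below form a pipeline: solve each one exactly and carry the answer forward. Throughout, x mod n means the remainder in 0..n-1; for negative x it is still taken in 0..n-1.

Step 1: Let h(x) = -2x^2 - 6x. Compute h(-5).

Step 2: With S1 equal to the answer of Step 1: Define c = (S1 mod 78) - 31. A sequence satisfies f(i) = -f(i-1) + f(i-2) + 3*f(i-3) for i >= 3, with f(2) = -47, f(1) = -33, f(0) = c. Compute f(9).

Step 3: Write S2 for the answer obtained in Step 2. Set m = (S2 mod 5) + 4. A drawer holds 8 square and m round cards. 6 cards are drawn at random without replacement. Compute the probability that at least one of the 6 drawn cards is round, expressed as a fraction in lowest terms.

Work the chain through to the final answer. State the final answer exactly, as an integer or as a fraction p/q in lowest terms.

285/286

Step 1: -2*(-5)^2 - 6*(-5)^1 = (-50) + (30) = -20; answer -20
Step 2: S1 = -20; c = 27; f(3) = -1*(-47) + 1*(-33) + 3*(27) = 95; iterating: f(3)=95, f(4)=-241, f(5)=195, f(6)=-151, f(7)=-377, f(8)=811, f(9)=-1641; answer -1641
Step 3: S2 = -1641; m = 8; total draws C(16,6) = 8008; complement C(8,6) = 28; favorable 8008 - 28 = 7980; P = 285/286; answer 285/286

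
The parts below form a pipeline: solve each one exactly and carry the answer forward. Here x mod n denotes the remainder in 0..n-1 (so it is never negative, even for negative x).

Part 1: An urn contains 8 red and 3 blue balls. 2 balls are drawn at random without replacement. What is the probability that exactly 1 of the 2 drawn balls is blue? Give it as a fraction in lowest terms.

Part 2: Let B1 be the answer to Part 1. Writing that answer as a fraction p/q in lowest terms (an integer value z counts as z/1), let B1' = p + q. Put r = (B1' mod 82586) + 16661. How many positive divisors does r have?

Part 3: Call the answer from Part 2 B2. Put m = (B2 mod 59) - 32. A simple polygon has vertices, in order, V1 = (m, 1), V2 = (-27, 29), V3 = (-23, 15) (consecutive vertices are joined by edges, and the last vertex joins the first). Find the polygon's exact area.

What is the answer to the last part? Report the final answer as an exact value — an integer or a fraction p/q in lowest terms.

245

Part 1: total draws C(11,2) = 55; favorable C(3,1)*C(8,1) = 24; P = 24/55; answer 24/55
Part 2: B1 = 24/55; threaded value p + q = 79; r = 16740; 16740 = 2^2 * 3^3 * 5 * 31; number of divisors = (2+1) * (3+1) * (1+1) * (1+1) = 48; answer 48
Part 3: B2 = 48; m = 16; cross terms: (16*29 - -27*1)=491, (-27*15 - -23*29)=262, (-23*1 - 16*15)=-263; twice the area = |490| = 490; area = 245; answer 245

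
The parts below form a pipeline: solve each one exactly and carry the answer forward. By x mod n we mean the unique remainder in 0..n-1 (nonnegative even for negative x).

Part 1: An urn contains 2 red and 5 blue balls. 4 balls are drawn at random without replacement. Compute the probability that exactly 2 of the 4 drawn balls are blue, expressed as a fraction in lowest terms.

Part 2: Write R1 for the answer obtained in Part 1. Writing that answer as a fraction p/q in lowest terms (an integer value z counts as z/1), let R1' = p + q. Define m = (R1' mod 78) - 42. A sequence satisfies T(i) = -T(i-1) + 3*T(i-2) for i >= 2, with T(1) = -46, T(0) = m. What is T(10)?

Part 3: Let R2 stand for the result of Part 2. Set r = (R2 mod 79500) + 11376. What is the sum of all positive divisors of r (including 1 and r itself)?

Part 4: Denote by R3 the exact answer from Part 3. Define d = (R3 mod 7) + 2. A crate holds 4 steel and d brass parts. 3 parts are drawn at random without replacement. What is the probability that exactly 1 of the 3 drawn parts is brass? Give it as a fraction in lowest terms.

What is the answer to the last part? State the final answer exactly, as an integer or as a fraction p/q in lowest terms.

Part 1: total draws C(7,4) = 35; favorable C(5,2)*C(2,2) = 10; P = 2/7; answer 2/7
Part 2: R1 = 2/7; threaded value p + q = 9; m = -33; T(2) = -1*(-46) + 3*(-33) = -53; iterating: T(2)=-53, T(3)=-85, T(4)=-74, T(5)=-181, T(6)=-41, T(7)=-502, T(8)=379, T(9)=-1885, T(10)=3022; answer 3022
Part 3: R2 = 3022; r = 14398; 14398 = 2 * 23 * 313; sigma = (1 + 2) * (1 + 23) * (1 + 313) = 3 * 24 * 314 = 22608; answer 22608
Part 4: R3 = 22608; d = 7; total draws C(11,3) = 165; favorable C(7,1)*C(4,2) = 42; P = 14/55; answer 14/55

14/55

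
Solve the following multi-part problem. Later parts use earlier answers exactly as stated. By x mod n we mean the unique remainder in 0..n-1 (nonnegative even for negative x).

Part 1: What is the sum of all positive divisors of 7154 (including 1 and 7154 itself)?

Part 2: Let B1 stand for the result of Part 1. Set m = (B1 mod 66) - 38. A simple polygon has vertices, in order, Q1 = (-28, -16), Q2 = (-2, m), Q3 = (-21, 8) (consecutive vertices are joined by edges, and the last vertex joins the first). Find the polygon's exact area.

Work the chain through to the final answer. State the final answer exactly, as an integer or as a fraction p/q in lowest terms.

221

Part 1: 7154 = 2 * 7^2 * 73; sigma = (1 + 2) * (1 + 7 + 49) * (1 + 73) = 3 * 57 * 74 = 12654; answer 12654
Part 2: B1 = 12654; m = 10; cross terms: (-28*10 - -2*-16)=-312, (-2*8 - -21*10)=194, (-21*-16 - -28*8)=560; twice the area = |442| = 442; area = 221; answer 221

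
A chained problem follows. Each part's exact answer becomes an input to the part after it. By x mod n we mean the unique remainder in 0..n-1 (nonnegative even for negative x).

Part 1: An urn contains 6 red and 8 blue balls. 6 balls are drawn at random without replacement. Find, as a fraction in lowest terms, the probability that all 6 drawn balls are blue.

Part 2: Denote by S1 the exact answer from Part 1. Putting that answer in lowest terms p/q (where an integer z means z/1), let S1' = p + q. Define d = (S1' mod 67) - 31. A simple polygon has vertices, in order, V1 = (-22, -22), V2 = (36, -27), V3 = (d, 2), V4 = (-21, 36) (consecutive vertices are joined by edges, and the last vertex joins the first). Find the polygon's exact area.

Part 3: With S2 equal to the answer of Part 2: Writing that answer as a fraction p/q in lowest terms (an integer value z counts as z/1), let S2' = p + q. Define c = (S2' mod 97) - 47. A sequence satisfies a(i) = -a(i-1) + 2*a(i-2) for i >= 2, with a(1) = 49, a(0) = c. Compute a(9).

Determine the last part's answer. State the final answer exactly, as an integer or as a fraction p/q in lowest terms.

12969

Part 1: total draws C(14,6) = 3003; favorable C(8,6) = 28; P = 4/429; answer 4/429
Part 2: S1 = 4/429; threaded value p + q = 433; d = 0; cross terms: (-22*-27 - 36*-22)=1386, (36*2 - 0*-27)=72, (0*36 - -21*2)=42, (-21*-22 - -22*36)=1254; twice the area = |2754| = 2754; area = 1377; answer 1377
Part 3: S2 = 1377; threaded value p + q = 1378; c = -27; a(2) = -1*(49) + 2*(-27) = -103; iterating: a(2)=-103, a(3)=201, a(4)=-407, a(5)=809, a(6)=-1623, a(7)=3241, a(8)=-6487, a(9)=12969; answer 12969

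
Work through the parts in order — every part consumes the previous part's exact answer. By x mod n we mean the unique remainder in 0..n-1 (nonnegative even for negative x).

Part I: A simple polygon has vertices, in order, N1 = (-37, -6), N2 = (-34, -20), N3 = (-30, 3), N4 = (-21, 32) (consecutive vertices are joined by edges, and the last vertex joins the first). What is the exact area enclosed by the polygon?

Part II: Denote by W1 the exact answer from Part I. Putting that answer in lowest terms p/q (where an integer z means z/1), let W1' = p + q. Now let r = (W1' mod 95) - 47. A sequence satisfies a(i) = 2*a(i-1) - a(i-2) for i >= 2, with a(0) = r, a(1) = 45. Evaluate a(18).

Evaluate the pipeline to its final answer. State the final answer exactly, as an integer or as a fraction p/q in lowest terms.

Part I: cross terms: (-37*-20 - -34*-6)=536, (-34*3 - -30*-20)=-702, (-30*32 - -21*3)=-897, (-21*-6 - -37*32)=1310; twice the area = |247| = 247; area = 247/2; answer 247/2
Part II: W1 = 247/2; threaded value p + q = 249; r = 12; a(2) = 2*(45) - 1*(12) = 78; iterating: a(2)=78, a(3)=111, a(4)=144, a(5)=177, a(6)=210, a(7)=243, a(8)=276, a(9)=309, a(10)=342, a(11)=375, a(12)=408, a(13)=441, a(14)=474, a(15)=507, a(16)=540, a(17)=573, a(18)=606; answer 606

606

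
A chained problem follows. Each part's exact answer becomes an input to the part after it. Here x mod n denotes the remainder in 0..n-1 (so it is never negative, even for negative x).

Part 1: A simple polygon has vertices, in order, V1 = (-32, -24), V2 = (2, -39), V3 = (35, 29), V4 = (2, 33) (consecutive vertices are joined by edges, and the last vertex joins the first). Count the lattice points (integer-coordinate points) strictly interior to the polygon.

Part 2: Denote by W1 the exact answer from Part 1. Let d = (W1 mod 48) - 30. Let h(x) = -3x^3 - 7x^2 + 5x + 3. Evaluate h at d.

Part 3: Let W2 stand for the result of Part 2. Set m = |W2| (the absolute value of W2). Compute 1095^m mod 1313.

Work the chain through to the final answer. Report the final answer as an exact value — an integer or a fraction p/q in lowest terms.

Part 1: cross terms: (-32*-39 - 2*-24)=1296, (2*29 - 35*-39)=1423, (35*33 - 2*29)=1097, (2*-24 - -32*33)=1008; twice the area = |4824| = 4824; area = 2412; boundary points = 1 + 1 + 1 + 1 = 4; strictly interior points = area - boundary/2 + 1 = 2411; answer 2411
Part 2: W1 = 2411; d = -19; -3*(-19)^3 - 7*(-19)^2 + 5*(-19)^1 + 3 = (20577) + (-2527) + (-95) + (3) = 17958; answer 17958
Part 3: W2 = 17958; m = 17958; squarings mod 1313: 1095^1=1095, 1095^2=256, 1095^4=1199, 1095^8=1179, 1095^16=887, 1095^32=282, 1095^64=744, 1095^128=763, 1095^256=510, 1095^512=126, 1095^1024=120, 1095^2048=1270, 1095^4096=536, 1095^8192=1062, 1095^16384=1290; 1095^17958 = 1095^2 * 1095^4 * 1095^32 * 1095^512 * 1095^1024 * 1095^16384 = 573 (mod 1313); answer 573

573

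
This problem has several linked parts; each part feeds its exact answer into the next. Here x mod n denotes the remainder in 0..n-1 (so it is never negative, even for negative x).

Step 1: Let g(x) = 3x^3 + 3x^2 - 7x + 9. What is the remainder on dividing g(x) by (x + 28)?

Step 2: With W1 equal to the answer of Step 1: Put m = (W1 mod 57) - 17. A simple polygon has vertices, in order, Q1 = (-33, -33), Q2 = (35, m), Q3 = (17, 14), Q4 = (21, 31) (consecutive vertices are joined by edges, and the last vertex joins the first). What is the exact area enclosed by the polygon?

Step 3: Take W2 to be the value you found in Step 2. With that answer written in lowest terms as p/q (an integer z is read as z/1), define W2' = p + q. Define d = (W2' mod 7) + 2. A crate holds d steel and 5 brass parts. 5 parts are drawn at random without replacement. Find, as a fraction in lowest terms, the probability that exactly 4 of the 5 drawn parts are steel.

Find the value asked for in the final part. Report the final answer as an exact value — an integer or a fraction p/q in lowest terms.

Step 1: remainder = value at the root: 3*(-28)^3 + 3*(-28)^2 - 7*(-28)^1 + 9 = (-65856) + (2352) + (196) + (9) = -63299; answer -63299
Step 2: W1 = -63299; m = 11; cross terms: (-33*11 - 35*-33)=792, (35*14 - 17*11)=303, (17*31 - 21*14)=233, (21*-33 - -33*31)=330; twice the area = |1658| = 1658; area = 829; answer 829
Step 3: W2 = 829; threaded value p + q = 830; d = 6; total draws C(11,5) = 462; favorable C(6,4)*C(5,1) = 75; P = 25/154; answer 25/154

25/154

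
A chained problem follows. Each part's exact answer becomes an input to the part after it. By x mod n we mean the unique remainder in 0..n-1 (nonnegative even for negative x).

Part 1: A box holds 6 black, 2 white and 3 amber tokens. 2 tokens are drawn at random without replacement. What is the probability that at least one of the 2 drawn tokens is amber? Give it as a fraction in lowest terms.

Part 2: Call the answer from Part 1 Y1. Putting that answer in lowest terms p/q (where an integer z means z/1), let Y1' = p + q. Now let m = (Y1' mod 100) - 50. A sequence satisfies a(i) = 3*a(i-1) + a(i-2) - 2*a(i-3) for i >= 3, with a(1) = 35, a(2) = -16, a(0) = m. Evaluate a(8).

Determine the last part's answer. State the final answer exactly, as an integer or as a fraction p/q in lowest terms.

Part 1: total draws C(11,2) = 55; complement C(8,2) = 28; favorable 55 - 28 = 27; P = 27/55; answer 27/55
Part 2: Y1 = 27/55; threaded value p + q = 82; m = 32; a(3) = 3*(-16) + 1*(35) - 2*(32) = -77; iterating: a(3)=-77, a(4)=-317, a(5)=-996, a(6)=-3151, a(7)=-9815, a(8)=-30604; answer -30604

-30604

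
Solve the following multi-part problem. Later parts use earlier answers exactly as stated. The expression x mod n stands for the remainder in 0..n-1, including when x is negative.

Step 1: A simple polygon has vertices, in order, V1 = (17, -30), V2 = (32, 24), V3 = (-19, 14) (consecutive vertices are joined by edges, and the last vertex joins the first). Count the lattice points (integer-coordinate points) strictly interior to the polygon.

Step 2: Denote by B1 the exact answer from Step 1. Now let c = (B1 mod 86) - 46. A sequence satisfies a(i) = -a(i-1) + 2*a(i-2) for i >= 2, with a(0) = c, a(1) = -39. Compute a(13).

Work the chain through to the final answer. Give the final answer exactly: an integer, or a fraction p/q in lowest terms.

Step 1: cross terms: (17*24 - 32*-30)=1368, (32*14 - -19*24)=904, (-19*-30 - 17*14)=332; twice the area = |2604| = 2604; area = 1302; boundary points = 3 + 1 + 4 = 8; strictly interior points = area - boundary/2 + 1 = 1299; answer 1299
Step 2: B1 = 1299; c = -37; a(2) = -1*(-39) + 2*(-37) = -35; iterating: a(2)=-35, a(3)=-43, a(4)=-27, a(5)=-59, a(6)=5, a(7)=-123, a(8)=133, a(9)=-379, a(10)=645, a(11)=-1403, a(12)=2693, a(13)=-5499; answer -5499

-5499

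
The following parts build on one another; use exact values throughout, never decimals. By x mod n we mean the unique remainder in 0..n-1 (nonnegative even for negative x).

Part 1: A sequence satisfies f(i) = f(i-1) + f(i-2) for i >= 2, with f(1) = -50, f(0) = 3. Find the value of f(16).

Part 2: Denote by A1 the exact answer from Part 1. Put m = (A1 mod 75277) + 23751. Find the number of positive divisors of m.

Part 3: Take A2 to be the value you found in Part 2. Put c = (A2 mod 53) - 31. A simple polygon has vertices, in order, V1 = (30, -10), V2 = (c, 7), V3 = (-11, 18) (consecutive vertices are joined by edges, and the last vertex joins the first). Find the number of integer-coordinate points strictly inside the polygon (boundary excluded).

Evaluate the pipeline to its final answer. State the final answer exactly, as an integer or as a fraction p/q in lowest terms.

Part 1: f(2) = 1*(-50) + 1*(3) = -47; iterating: f(2)=-47, f(3)=-97, f(4)=-144, f(5)=-241, f(6)=-385, f(7)=-626, f(8)=-1011, f(9)=-1637, f(10)=-2648, f(11)=-4285, f(12)=-6933, f(13)=-11218, f(14)=-18151, f(15)=-29369, f(16)=-47520; answer -47520
Part 2: A1 = -47520; m = 51508; 51508 = 2^2 * 79 * 163; number of divisors = (2+1) * (1+1) * (1+1) = 12; answer 12
Part 3: A2 = 12; c = -19; cross terms: (30*7 - -19*-10)=20, (-19*18 - -11*7)=-265, (-11*-10 - 30*18)=-430; twice the area = |-675| = 675; area = 675/2; boundary points = 1 + 1 + 1 = 3; strictly interior points = area - boundary/2 + 1 = 337; answer 337

337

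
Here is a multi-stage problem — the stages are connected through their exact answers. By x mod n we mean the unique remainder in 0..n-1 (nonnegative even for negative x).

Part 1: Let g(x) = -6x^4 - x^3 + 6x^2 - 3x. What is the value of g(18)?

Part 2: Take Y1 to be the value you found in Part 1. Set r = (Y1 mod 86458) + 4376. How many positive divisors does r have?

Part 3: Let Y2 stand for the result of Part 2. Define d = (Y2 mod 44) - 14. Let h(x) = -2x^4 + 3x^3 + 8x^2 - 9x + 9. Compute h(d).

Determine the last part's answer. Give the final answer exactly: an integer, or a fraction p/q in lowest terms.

Part 1: -6*(18)^4 - 1*(18)^3 + 6*(18)^2 - 3*(18)^1 = (-629856) + (-5832) + (1944) + (-54) = -633798; answer -633798
Part 2: Y1 = -633798; r = 62242; 62242 = 2 * 31121; number of divisors = (1+1) * (1+1) = 4; answer 4
Part 3: Y2 = 4; d = -10; -2*(-10)^4 + 3*(-10)^3 + 8*(-10)^2 - 9*(-10)^1 + 9 = (-20000) + (-3000) + (800) + (90) + (9) = -22101; answer -22101

-22101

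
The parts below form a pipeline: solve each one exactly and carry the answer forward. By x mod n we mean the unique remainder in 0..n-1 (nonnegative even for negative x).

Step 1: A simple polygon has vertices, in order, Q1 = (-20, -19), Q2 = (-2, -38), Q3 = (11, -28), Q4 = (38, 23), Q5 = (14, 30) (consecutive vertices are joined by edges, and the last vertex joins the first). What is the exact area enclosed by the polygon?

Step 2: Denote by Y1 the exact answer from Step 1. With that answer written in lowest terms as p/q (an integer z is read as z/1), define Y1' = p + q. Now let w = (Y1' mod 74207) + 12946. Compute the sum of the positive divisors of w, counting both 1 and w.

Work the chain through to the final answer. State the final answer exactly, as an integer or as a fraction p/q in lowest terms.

Step 1: cross terms: (-20*-38 - -2*-19)=722, (-2*-28 - 11*-38)=474, (11*23 - 38*-28)=1317, (38*30 - 14*23)=818, (14*-19 - -20*30)=334; twice the area = |3665| = 3665; area = 3665/2; answer 3665/2
Step 2: Y1 = 3665/2; threaded value p + q = 3667; w = 16613; 16613 = 37 * 449; sigma = (1 + 37) * (1 + 449) = 38 * 450 = 17100; answer 17100

17100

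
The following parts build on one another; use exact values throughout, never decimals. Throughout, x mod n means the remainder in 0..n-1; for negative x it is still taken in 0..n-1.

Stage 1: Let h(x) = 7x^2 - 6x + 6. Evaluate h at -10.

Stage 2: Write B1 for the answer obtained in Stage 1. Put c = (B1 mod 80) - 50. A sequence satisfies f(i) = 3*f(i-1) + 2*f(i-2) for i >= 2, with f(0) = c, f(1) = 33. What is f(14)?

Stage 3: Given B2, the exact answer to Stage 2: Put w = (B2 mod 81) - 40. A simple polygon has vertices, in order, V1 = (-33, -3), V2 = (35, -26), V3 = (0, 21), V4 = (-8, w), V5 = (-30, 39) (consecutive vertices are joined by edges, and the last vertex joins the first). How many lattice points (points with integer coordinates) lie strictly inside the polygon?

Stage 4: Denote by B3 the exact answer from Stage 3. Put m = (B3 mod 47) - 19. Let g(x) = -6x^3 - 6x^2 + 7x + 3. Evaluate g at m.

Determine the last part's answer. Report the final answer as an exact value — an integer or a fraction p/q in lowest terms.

Stage 1: 7*(-10)^2 - 6*(-10)^1 + 6 = (700) + (60) + (6) = 766; answer 766
Stage 2: B1 = 766; c = -4; f(2) = 3*(33) + 2*(-4) = 91; iterating: f(2)=91, f(3)=339, f(4)=1199, f(5)=4275, f(6)=15223, f(7)=54219, f(8)=193103, f(9)=687747, f(10)=2449447, f(11)=8723835, f(12)=31070399, f(13)=110658867, f(14)=394117399; answer 394117399
Stage 3: B2 = 394117399; w = 33; cross terms: (-33*-26 - 35*-3)=963, (35*21 - 0*-26)=735, (0*33 - -8*21)=168, (-8*39 - -30*33)=678, (-30*-3 - -33*39)=1377; twice the area = |3921| = 3921; area = 3921/2; boundary points = 1 + 1 + 4 + 2 + 3 = 11; strictly interior points = area - boundary/2 + 1 = 1956; answer 1956
Stage 4: B3 = 1956; m = 10; -6*(10)^3 - 6*(10)^2 + 7*(10)^1 + 3 = (-6000) + (-600) + (70) + (3) = -6527; answer -6527

-6527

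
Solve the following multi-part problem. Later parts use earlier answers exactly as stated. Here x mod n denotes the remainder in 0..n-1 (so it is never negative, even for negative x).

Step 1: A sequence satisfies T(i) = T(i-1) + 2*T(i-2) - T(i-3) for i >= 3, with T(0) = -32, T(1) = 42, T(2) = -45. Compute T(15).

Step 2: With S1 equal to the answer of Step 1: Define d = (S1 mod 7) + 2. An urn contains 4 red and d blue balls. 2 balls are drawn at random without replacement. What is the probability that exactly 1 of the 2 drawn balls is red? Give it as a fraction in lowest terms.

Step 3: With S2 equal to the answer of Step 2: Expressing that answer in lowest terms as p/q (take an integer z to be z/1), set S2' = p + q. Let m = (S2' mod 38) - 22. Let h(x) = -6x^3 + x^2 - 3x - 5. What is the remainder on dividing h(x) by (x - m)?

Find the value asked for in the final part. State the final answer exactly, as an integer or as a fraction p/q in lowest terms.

Step 1: T(3) = 1*(-45) + 2*(42) - 1*(-32) = 71; iterating: T(3)=71, T(4)=-61, T(5)=126, T(6)=-67, T(7)=246, T(8)=-14, T(9)=545, T(10)=271, T(11)=1375, T(12)=1372, T(13)=3851, T(14)=5220, T(15)=11550; answer 11550
Step 2: S1 = 11550; d = 2; total draws C(6,2) = 15; favorable C(4,1)*C(2,1) = 8; P = 8/15; answer 8/15
Step 3: S2 = 8/15; threaded value p + q = 23; m = 1; remainder = value at the root: -6*(1)^3 + 1*(1)^2 - 3*(1)^1 - 5 = (-6) + (1) + (-3) + (-5) = -13; answer -13

-13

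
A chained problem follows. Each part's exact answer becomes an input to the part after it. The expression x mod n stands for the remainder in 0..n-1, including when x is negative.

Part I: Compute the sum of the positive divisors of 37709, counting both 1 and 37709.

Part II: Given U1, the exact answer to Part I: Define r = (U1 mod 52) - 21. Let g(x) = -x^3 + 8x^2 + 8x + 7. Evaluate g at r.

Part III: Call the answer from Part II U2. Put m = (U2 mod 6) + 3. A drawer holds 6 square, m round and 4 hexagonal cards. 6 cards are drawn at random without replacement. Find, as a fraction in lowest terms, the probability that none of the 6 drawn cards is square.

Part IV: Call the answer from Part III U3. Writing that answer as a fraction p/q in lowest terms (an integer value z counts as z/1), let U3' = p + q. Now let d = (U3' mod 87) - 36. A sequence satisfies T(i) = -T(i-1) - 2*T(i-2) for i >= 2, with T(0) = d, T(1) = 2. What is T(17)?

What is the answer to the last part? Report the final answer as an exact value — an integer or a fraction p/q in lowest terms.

2588

Part I: 37709 = 7 * 5387; sigma = (1 + 7) * (1 + 5387) = 8 * 5388 = 43104; answer 43104
Part II: U1 = 43104; r = 27; -1*(27)^3 + 8*(27)^2 + 8*(27)^1 + 7 = (-19683) + (5832) + (216) + (7) = -13628; answer -13628
Part III: U2 = -13628; m = 7; total draws C(17,6) = 12376; favorable C(11,6) = 462; P = 33/884; answer 33/884
Part IV: U3 = 33/884; threaded value p + q = 917; d = 11; T(2) = -1*(2) - 2*(11) = -24; iterating: T(2)=-24, T(3)=20, T(4)=28, T(5)=-68, T(6)=12, T(7)=124, T(8)=-148, T(9)=-100, T(10)=396, T(11)=-196, T(12)=-596, T(13)=988, T(14)=204, T(15)=-2180, T(16)=1772, T(17)=2588; answer 2588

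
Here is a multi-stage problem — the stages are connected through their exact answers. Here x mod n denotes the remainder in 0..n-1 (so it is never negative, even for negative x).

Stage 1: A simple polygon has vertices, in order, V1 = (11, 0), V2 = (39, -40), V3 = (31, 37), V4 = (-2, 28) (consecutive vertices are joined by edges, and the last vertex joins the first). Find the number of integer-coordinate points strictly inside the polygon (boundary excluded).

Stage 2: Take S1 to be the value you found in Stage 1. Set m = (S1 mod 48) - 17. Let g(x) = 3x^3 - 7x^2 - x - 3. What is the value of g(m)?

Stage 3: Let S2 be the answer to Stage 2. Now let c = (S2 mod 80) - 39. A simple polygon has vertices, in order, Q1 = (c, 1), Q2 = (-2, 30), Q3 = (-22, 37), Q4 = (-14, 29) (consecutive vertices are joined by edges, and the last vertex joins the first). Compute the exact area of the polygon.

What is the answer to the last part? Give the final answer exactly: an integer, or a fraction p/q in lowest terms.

Stage 1: cross terms: (11*-40 - 39*0)=-440, (39*37 - 31*-40)=2683, (31*28 - -2*37)=942, (-2*0 - 11*28)=-308; twice the area = |2877| = 2877; area = 2877/2; boundary points = 4 + 1 + 3 + 1 = 9; strictly interior points = area - boundary/2 + 1 = 1435; answer 1435
Stage 2: S1 = 1435; m = 26; 3*(26)^3 - 7*(26)^2 - 1*(26)^1 - 3 = (52728) + (-4732) + (-26) + (-3) = 47967; answer 47967
Stage 3: S2 = 47967; c = 8; cross terms: (8*30 - -2*1)=242, (-2*37 - -22*30)=586, (-22*29 - -14*37)=-120, (-14*1 - 8*29)=-246; twice the area = |462| = 462; area = 231; answer 231

231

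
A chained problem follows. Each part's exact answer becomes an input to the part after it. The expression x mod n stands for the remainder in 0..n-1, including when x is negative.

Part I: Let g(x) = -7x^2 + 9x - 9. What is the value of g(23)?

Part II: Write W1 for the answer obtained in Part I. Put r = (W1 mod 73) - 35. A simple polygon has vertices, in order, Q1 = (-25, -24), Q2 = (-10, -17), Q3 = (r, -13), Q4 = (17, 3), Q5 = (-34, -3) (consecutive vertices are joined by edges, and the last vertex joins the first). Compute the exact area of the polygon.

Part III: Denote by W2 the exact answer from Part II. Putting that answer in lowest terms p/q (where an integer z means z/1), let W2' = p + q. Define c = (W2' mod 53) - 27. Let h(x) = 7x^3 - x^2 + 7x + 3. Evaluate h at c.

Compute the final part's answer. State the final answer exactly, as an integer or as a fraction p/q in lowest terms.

Part I: -7*(23)^2 + 9*(23)^1 - 9 = (-3703) + (207) + (-9) = -3505; answer -3505
Part II: W1 = -3505; r = 37; cross terms: (-25*-17 - -10*-24)=185, (-10*-13 - 37*-17)=759, (37*3 - 17*-13)=332, (17*-3 - -34*3)=51, (-34*-24 - -25*-3)=741; twice the area = |2068| = 2068; area = 1034; answer 1034
Part III: W2 = 1034; threaded value p + q = 1035; c = 1; 7*(1)^3 - 1*(1)^2 + 7*(1)^1 + 3 = (7) + (-1) + (7) + (3) = 16; answer 16

16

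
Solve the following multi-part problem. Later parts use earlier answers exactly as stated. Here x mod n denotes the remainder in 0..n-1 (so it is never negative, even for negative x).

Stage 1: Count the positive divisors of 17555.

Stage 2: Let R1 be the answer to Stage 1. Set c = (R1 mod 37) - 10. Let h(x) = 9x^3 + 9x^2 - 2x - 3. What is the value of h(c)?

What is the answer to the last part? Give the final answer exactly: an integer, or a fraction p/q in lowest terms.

Stage 1: 17555 = 5 * 3511; number of divisors = (1+1) * (1+1) = 4; answer 4
Stage 2: R1 = 4; c = -6; 9*(-6)^3 + 9*(-6)^2 - 2*(-6)^1 - 3 = (-1944) + (324) + (12) + (-3) = -1611; answer -1611

-1611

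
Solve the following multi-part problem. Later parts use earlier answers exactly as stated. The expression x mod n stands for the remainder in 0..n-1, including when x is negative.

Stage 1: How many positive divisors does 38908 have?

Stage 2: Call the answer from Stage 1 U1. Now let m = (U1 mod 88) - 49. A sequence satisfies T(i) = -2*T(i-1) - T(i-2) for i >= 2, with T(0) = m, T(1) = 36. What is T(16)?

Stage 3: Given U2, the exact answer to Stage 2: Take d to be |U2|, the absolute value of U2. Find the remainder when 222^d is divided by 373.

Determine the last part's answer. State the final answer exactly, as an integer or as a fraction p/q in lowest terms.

231

Stage 1: 38908 = 2^2 * 71 * 137; number of divisors = (2+1) * (1+1) * (1+1) = 12; answer 12
Stage 2: U1 = 12; m = -37; T(2) = -2*(36) - 1*(-37) = -35; iterating: T(2)=-35, T(3)=34, T(4)=-33, T(5)=32, T(6)=-31, T(7)=30, T(8)=-29, T(9)=28, T(10)=-27, T(11)=26, T(12)=-25, T(13)=24, T(14)=-23, T(15)=22, T(16)=-21; answer -21
Stage 3: U2 = -21; d = 21; squarings mod 373: 222^1=222, 222^2=48, 222^4=66, 222^8=253, 222^16=226; 222^21 = 222^1 * 222^4 * 222^16 = 231 (mod 373); answer 231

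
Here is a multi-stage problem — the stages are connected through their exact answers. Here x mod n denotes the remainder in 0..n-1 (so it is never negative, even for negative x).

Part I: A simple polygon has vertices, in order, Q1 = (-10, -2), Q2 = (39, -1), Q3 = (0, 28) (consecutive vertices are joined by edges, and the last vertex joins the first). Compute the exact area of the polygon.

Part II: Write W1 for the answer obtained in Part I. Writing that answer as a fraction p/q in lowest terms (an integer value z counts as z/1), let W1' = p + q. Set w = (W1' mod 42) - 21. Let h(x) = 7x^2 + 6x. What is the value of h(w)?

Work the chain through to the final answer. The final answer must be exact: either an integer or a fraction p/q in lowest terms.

88

Part I: cross terms: (-10*-1 - 39*-2)=88, (39*28 - 0*-1)=1092, (0*-2 - -10*28)=280; twice the area = |1460| = 1460; area = 730; answer 730
Part II: W1 = 730; threaded value p + q = 731; w = -4; 7*(-4)^2 + 6*(-4)^1 = (112) + (-24) = 88; answer 88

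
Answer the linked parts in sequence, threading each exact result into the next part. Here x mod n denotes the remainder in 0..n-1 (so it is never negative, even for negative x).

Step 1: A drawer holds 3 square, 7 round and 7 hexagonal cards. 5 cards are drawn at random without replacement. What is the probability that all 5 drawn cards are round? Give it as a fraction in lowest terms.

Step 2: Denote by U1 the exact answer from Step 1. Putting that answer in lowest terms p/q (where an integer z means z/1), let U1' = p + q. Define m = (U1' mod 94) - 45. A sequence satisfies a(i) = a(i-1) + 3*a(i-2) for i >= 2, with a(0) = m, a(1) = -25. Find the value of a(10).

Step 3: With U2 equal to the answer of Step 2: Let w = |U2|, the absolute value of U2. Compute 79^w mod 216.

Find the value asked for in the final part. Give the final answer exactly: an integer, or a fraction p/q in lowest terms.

7

Step 1: total draws C(17,5) = 6188; favorable C(7,5) = 21; P = 3/884; answer 3/884
Step 2: U1 = 3/884; threaded value p + q = 887; m = -4; a(2) = 1*(-25) + 3*(-4) = -37; iterating: a(2)=-37, a(3)=-112, a(4)=-223, a(5)=-559, a(6)=-1228, a(7)=-2905, a(8)=-6589, a(9)=-15304, a(10)=-35071; answer -35071
Step 3: U2 = -35071; w = 35071; squarings mod 216: 79^1=79, 79^2=193, 79^4=97, 79^8=121, 79^16=169, 79^32=49, 79^64=25, 79^128=193, 79^256=97, 79^512=121, 79^1024=169, 79^2048=49, 79^4096=25, 79^8192=193, 79^16384=97, 79^32768=121; 79^35071 = 79^1 * 79^2 * 79^4 * 79^8 * 79^16 * 79^32 * 79^64 * 79^128 * 79^2048 * 79^32768 = 7 (mod 216); answer 7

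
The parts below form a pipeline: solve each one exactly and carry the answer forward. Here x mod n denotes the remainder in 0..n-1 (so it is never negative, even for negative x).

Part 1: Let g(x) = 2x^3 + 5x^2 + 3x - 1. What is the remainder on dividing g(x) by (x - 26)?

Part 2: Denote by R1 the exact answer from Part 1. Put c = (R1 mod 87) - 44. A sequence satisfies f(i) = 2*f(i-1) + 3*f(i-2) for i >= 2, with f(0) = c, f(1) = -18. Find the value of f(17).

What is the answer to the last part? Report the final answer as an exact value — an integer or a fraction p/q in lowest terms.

193710222

Part 1: remainder = value at the root: 2*(26)^3 + 5*(26)^2 + 3*(26)^1 - 1 = (35152) + (3380) + (78) + (-1) = 38609; answer 38609
Part 2: R1 = 38609; c = 24; f(2) = 2*(-18) + 3*(24) = 36; iterating: f(2)=36, f(3)=18, f(4)=144, f(5)=342, f(6)=1116, f(7)=3258, f(8)=9864, f(9)=29502, f(10)=88596, f(11)=265698, f(12)=797184, f(13)=2391462, f(14)=7174476, f(15)=21523338, f(16)=64570104, f(17)=193710222; answer 193710222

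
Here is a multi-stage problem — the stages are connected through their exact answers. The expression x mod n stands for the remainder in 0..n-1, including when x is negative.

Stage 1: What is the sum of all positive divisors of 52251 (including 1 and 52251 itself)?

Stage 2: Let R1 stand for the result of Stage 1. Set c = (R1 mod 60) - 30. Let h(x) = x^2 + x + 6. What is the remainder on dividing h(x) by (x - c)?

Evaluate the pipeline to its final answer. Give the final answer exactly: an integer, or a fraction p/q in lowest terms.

Stage 1: 52251 = 3 * 17417; sigma = (1 + 3) * (1 + 17417) = 4 * 17418 = 69672; answer 69672
Stage 2: R1 = 69672; c = -18; remainder = value at the root: 1*(-18)^2 + 1*(-18)^1 + 6 = (324) + (-18) + (6) = 312; answer 312

312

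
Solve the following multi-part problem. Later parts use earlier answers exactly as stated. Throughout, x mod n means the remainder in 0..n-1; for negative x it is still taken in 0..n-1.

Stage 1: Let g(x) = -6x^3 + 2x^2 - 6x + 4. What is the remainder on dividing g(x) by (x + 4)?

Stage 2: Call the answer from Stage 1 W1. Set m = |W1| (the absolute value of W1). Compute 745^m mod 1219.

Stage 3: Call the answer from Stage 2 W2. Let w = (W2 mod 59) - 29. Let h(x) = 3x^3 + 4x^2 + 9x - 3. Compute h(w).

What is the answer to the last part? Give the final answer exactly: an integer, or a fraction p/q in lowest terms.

Stage 1: remainder = value at the root: -6*(-4)^3 + 2*(-4)^2 - 6*(-4)^1 + 4 = (384) + (32) + (24) + (4) = 444; answer 444
Stage 2: W1 = 444; m = 444; squarings mod 1219: 745^1=745, 745^2=380, 745^4=558, 745^8=519, 745^16=1181, 745^32=225, 745^64=646, 745^128=418, 745^256=407; 745^444 = 745^4 * 745^8 * 745^16 * 745^32 * 745^128 * 745^256 = 627 (mod 1219); answer 627
Stage 3: W2 = 627; w = 8; 3*(8)^3 + 4*(8)^2 + 9*(8)^1 - 3 = (1536) + (256) + (72) + (-3) = 1861; answer 1861

1861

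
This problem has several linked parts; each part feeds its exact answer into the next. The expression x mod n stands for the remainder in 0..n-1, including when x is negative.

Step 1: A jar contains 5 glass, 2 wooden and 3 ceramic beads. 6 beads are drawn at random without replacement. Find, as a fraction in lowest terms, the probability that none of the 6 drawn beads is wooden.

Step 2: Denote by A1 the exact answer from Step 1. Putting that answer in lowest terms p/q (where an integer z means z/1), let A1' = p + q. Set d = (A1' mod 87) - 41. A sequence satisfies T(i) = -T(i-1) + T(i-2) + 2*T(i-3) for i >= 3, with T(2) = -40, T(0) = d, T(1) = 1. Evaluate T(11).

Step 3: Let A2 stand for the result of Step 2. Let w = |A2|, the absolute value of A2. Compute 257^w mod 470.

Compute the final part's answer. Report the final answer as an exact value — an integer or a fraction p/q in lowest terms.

Step 1: total draws C(10,6) = 210; favorable C(8,6) = 28; P = 2/15; answer 2/15
Step 2: A1 = 2/15; threaded value p + q = 17; d = -24; T(3) = -1*(-40) + 1*(1) + 2*(-24) = -7; iterating: T(3)=-7, T(4)=-31, T(5)=-56, T(6)=11, T(7)=-129, T(8)=28, T(9)=-135, T(10)=-95, T(11)=16; answer 16
Step 3: A2 = 16; w = 16; squarings mod 470: 257^1=257, 257^2=249, 257^4=431, 257^8=111, 257^16=101; 257^16 = 257^16 = 101 (mod 470); answer 101

101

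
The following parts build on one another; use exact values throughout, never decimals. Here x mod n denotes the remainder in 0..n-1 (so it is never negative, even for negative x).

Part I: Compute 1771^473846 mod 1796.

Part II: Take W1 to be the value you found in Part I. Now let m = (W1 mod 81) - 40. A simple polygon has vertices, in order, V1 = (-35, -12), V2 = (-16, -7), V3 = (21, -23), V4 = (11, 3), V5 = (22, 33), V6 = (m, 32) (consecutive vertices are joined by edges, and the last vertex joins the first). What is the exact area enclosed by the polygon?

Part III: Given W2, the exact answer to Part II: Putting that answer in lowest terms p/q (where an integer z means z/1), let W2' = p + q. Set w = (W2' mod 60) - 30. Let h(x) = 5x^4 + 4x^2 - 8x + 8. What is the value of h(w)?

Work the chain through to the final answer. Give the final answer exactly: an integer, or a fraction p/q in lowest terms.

12153

Part I: squarings mod 1796: 1771^1=1771, 1771^2=625, 1771^4=893, 1771^8=25, 1771^16=625, 1771^32=893, 1771^64=25, 1771^128=625, 1771^256=893, 1771^512=25, 1771^1024=625, 1771^2048=893, 1771^4096=25, 1771^8192=625, 1771^16384=893, 1771^32768=25, 1771^65536=625, 1771^131072=893, 1771^262144=25; 1771^473846 = 1771^2 * 1771^4 * 1771^16 * 1771^32 * 1771^64 * 1771^128 * 1771^512 * 1771^2048 * 1771^4096 * 1771^8192 * 1771^65536 * 1771^131072 * 1771^262144 = 625 (mod 1796); answer 625
Part II: W1 = 625; m = 18; cross terms: (-35*-7 - -16*-12)=53, (-16*-23 - 21*-7)=515, (21*3 - 11*-23)=316, (11*33 - 22*3)=297, (22*32 - 18*33)=110, (18*-12 - -35*32)=904; twice the area = |2195| = 2195; area = 2195/2; answer 2195/2
Part III: W2 = 2195/2; threaded value p + q = 2197; w = 7; 5*(7)^4 + 4*(7)^2 - 8*(7)^1 + 8 = (12005) + (196) + (-56) + (8) = 12153; answer 12153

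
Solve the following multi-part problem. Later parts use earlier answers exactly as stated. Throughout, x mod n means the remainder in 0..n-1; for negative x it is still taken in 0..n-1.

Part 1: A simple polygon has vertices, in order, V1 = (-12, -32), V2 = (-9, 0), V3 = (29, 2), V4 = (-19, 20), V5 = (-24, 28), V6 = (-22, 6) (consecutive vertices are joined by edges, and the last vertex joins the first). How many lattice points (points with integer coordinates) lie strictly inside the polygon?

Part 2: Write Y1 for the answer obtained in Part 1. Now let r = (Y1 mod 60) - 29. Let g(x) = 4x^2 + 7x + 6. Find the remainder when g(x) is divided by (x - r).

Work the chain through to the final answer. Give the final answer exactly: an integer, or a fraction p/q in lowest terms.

3

Part 1: cross terms: (-12*0 - -9*-32)=-288, (-9*2 - 29*0)=-18, (29*20 - -19*2)=618, (-19*28 - -24*20)=-52, (-24*6 - -22*28)=472, (-22*-32 - -12*6)=776; twice the area = |1508| = 1508; area = 754; boundary points = 1 + 2 + 6 + 1 + 2 + 2 = 14; strictly interior points = area - boundary/2 + 1 = 748; answer 748
Part 2: Y1 = 748; r = -1; remainder = value at the root: 4*(-1)^2 + 7*(-1)^1 + 6 = (4) + (-7) + (6) = 3; answer 3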